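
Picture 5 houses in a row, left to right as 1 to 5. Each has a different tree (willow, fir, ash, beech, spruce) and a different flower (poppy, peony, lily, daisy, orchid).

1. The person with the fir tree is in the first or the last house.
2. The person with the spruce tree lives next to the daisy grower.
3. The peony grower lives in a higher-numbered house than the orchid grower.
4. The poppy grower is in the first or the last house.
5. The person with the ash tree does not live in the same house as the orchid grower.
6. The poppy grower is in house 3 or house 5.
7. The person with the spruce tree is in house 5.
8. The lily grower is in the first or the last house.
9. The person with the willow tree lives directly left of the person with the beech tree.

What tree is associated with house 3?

beech

From clue 6, the poppy grower must be in house 5.
By clue 7, the person with the spruce tree is in house 5.
So house 1 gets lily for flower.
Clue 2 places the daisy grower in house 4.
So house 1 gets fir for tree.
So house 2 gets orchid for flower.
The only flower still possible for house 3 is peony.
So house 2 gets willow for tree.
Clue 9: the person with the beech tree is in house 3.
House 4 tree: only ash fits.
So: house 1 = fir/lily, house 2 = willow/orchid, house 3 = beech/peony, house 4 = ash/daisy, house 5 = spruce/poppy.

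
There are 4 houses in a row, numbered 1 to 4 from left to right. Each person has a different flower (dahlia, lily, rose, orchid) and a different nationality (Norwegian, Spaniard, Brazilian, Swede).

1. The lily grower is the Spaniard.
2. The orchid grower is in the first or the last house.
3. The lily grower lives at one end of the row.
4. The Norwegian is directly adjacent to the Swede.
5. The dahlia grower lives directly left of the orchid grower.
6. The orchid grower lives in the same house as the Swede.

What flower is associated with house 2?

From clue 5, the dahlia grower must be in house 3.
The orchid grower is in house 4 (clue 5).
From clue 6, the Swede must be in house 4.
So house 2 gets rose for flower.
From clue 1, the Spaniard must be in house 1.
Clue 4 places the Norwegian in house 3.
House 1 flower: only lily fits.
That leaves Brazilian as the nationality for house 2.
So: house 1 = lily/Spaniard, house 2 = rose/Brazilian, house 3 = dahlia/Norwegian, house 4 = orchid/Swede.

rose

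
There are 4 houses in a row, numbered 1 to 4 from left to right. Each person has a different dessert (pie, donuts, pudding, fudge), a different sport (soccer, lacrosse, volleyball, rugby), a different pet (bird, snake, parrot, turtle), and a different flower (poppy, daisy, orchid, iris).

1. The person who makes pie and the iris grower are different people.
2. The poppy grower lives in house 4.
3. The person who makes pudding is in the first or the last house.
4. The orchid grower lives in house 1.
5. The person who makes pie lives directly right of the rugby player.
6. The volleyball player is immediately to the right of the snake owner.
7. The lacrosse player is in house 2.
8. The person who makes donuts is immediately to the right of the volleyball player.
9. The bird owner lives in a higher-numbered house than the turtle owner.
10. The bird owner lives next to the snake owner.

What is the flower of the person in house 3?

The poppy grower is in house 4 (clue 2).
The orchid grower is in house 1 (clue 4).
By clue 7, the lacrosse player is in house 2.
The only sport still possible for house 1 is rugby.
House 3 sport: only volleyball fits.
So house 4 gets soccer for sport.
Clue 5: the person who makes pie is in house 2.
The snake owner is in house 2 (clue 6).
The person who makes donuts is in house 4 (clue 8).
Clue 10 places the bird owner in house 3.
That leaves pudding as the dessert for house 1.
That leaves fudge as the dessert for house 3.
House 1's pet must be turtle (nothing else left).
House 4 pet: only parrot fits.
The iris grower is in house 3 (clue 1).
That leaves daisy as the flower for house 2.
So: house 1 = pudding/rugby/turtle/orchid, house 2 = pie/lacrosse/snake/daisy, house 3 = fudge/volleyball/bird/iris, house 4 = donuts/soccer/parrot/poppy.

iris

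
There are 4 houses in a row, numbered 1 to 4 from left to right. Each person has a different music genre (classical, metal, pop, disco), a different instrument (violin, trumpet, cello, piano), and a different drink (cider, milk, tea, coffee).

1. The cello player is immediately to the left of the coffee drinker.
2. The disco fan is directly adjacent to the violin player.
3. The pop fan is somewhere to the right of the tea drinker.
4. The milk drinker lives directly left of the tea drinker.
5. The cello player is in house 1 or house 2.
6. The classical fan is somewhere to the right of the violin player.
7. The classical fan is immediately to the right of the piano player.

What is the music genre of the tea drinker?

House 4's instrument must be trumpet (nothing else left).
The only drink still possible for house 4 is cider.
So house 1 gets milk for drink.
From clue 4, the tea drinker must be in house 2.
The only drink still possible for house 3 is coffee.
From clue 1, the cello player must be in house 2.
House 1 music genre: only metal fits.
The only music genre still possible for house 3 is pop.
The classical fan is narrowed to house 2 or 4; consider each.
Placing it in house 2 leads to a contradiction, so it's in house 4.
From clue 7, the piano player must be in house 3.
House 2's music genre must be disco (nothing else left).
House 1 instrument: only violin fits.
So: house 1 = metal/violin/milk, house 2 = disco/cello/tea, house 3 = pop/piano/coffee, house 4 = classical/trumpet/cider.

disco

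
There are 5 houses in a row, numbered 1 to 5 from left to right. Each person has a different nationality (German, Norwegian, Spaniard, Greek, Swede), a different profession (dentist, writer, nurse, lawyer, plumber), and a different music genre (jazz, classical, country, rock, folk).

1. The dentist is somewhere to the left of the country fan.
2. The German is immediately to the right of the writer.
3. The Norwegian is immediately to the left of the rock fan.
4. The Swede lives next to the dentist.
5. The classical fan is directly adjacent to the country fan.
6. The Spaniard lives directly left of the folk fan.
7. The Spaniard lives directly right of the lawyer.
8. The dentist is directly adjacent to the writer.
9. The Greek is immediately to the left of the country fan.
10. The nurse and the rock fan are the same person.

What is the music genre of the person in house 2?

rock

The Spaniard is narrowed to house 2 or 3 or 4; consider each.
Placing it in house 3 and house 4 leads to a contradiction, so it's in house 2.
Clue 6: the folk fan is in house 3.
Clue 7 places the lawyer in house 1.
The only music genre still possible for house 1 is jazz.
So house 2 gets rock for music genre.
The Norwegian is in house 1 (clue 3).
Clue 10: the nurse is in house 2.
So house 5 gets plumber for profession.
The German is narrowed to house 4 or 5; consider each.
Placing it in house 4 leads to a contradiction, so it's in house 5.
The writer is in house 4 (clue 2).
From clue 8, the dentist must be in house 3.
By clue 4, the Swede is in house 4.
The only nationality still possible for house 3 is Greek.
By clue 9, the country fan is in house 4.
House 5 music genre: only classical fits.
So: house 1 = Norwegian/lawyer/jazz, house 2 = Spaniard/nurse/rock, house 3 = Greek/dentist/folk, house 4 = Swede/writer/country, house 5 = German/plumber/classical.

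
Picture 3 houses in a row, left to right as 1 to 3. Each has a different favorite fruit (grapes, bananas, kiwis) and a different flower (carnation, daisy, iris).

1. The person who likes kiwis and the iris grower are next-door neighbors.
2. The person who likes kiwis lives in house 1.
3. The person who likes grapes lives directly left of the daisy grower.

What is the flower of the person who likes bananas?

Clue 2: the person who likes kiwis is in house 1.
So house 3 gets bananas for favorite fruit.
Clue 1 places the iris grower in house 2.
Clue 3 places the daisy grower in house 3.
The only favorite fruit still possible for house 2 is grapes.
The only flower still possible for house 1 is carnation.
So: house 1 = kiwis/carnation, house 2 = grapes/iris, house 3 = bananas/daisy.

daisy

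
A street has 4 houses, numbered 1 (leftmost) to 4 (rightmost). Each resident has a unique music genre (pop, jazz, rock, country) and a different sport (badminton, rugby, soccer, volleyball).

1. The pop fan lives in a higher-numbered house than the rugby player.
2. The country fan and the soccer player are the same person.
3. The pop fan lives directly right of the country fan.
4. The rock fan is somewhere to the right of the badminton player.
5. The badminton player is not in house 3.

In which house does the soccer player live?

That leaves volleyball as the sport for house 4.
The badminton player is narrowed to house 1 or 2; consider each.
Placing it in house 2 leads to a contradiction, so it's in house 1.
House 1 music genre: only jazz fits.
The country fan is narrowed to house 2 or 3; consider each.
Placing it in house 2 leads to a contradiction, so it's in house 3.
Clue 2 places the soccer player in house 3.
Clue 3: the pop fan is in house 4.
The only music genre still possible for house 2 is rock.
So house 2 gets rugby for sport.
So: house 1 = jazz/badminton, house 2 = rock/rugby, house 3 = country/soccer, house 4 = pop/volleyball.

3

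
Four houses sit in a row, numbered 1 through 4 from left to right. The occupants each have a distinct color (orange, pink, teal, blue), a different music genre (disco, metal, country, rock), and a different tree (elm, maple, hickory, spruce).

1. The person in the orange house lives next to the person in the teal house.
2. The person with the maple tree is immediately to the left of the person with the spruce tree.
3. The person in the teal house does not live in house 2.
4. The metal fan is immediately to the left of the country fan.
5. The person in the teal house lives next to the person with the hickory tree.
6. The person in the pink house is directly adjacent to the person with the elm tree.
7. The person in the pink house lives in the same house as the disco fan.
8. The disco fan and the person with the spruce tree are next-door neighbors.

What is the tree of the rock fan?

elm

The person in the orange house is narrowed to house 2 or 3 or 4; consider each.
Placing it in house 2 and house 3 leads to a contradiction, so it's in house 4.
By clue 1, the person in the teal house is in house 3.
That leaves hickory as the tree for house 4.
The person in the blue house is narrowed to house 1 or 2; consider each.
Placing it in house 2 leads to a contradiction, so it's in house 1.
The only color still possible for house 2 is pink.
Clue 7 places the disco fan in house 2.
By clue 8, the person with the spruce tree is in house 3.
That leaves maple as the tree for house 2.
From clue 4, the metal fan must be in house 3.
Clue 4 places the country fan in house 4.
House 1 music genre: only rock fits.
House 1's tree must be elm (nothing else left).
So: house 1 = blue/rock/elm, house 2 = pink/disco/maple, house 3 = teal/metal/spruce, house 4 = orange/country/hickory.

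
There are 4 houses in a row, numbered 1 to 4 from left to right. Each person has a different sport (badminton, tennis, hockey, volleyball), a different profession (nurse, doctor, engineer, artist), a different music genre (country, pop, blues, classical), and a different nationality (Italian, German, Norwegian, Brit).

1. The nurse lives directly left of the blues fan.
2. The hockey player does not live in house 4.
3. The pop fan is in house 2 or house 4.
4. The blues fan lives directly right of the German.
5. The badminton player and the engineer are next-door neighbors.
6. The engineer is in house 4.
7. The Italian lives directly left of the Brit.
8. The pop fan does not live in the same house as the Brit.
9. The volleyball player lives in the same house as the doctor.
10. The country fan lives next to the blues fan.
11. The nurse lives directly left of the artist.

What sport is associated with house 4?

The engineer is in house 4 (clue 6).
By clue 5, the badminton player is in house 3.
House 4's sport must be tennis (nothing else left).
The only profession still possible for house 3 is artist.
By clue 11, the nurse is in house 2.
The only profession still possible for house 1 is doctor.
The blues fan is in house 3 (clue 1).
By clue 4, the German is in house 2.
Clue 9 places the volleyball player in house 1.
That leaves hockey as the sport for house 2.
The only music genre still possible for house 1 is classical.
Clue 7: the Italian is in house 3.
From clue 7, the Brit must be in house 4.
The pop fan is in house 2 (clue 8).
So house 4 gets country for music genre.
House 1 nationality: only Norwegian fits.
So: house 1 = volleyball/doctor/classical/Norwegian, house 2 = hockey/nurse/pop/German, house 3 = badminton/artist/blues/Italian, house 4 = tennis/engineer/country/Brit.

tennis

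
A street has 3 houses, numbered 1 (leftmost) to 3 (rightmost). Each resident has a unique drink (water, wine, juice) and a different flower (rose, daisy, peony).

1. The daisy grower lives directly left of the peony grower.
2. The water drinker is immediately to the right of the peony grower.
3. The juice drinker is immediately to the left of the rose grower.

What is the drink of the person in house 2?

juice

The water drinker is in house 3 (clue 2).
Clue 2 places the peony grower in house 2.
House 1 flower: only daisy fits.
So house 3 gets rose for flower.
Clue 3 places the juice drinker in house 2.
So house 1 gets wine for drink.
So: house 1 = wine/daisy, house 2 = juice/peony, house 3 = water/rose.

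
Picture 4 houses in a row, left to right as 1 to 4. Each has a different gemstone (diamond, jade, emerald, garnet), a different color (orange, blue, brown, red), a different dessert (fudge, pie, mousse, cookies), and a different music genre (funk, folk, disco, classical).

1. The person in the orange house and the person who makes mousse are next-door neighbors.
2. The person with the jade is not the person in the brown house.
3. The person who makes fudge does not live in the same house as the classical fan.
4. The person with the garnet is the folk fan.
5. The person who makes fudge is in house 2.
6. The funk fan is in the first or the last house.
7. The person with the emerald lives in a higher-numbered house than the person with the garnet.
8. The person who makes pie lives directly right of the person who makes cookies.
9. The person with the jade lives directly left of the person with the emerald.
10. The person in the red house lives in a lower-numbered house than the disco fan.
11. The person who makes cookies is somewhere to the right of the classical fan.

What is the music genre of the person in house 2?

folk

From clue 5, the person who makes fudge must be in house 2.
That leaves mousse as the dessert for house 1.
The only dessert still possible for house 3 is cookies.
House 4 dessert: only pie fits.
By clue 1, the person in the orange house is in house 2.
Clue 3: the classical fan is in house 1.
That leaves diamond as the gemstone for house 1.
House 4's gemstone must be emerald (nothing else left).
So house 4 gets funk for music genre.
Clue 9 places the person with the jade in house 3.
From clue 10, the person in the red house must be in house 1.
House 2's gemstone must be garnet (nothing else left).
Clue 2 places the person in the brown house in house 4.
By clue 4, the folk fan is in house 2.
So house 3 gets blue for color.
So house 3 gets disco for music genre.
So: house 1 = diamond/red/mousse/classical, house 2 = garnet/orange/fudge/folk, house 3 = jade/blue/cookies/disco, house 4 = emerald/brown/pie/funk.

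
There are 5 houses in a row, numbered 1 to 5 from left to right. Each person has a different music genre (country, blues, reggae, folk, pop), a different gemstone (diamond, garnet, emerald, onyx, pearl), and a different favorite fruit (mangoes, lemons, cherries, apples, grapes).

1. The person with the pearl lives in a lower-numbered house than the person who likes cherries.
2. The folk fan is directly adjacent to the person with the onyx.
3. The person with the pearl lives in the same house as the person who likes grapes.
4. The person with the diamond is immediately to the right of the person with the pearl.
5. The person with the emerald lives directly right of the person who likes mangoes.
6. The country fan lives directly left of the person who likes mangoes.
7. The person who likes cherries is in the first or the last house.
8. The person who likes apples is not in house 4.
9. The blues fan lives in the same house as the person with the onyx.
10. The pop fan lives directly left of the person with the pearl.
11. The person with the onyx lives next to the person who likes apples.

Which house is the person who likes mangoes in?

Clue 7: the person who likes cherries is in house 5.
The country fan is narrowed to house 1 or 2 or 3; consider each.
Placing it in house 1 and house 2 leads to a contradiction, so it's in house 3.
By clue 6, the person who likes mangoes is in house 4.
Clue 5: the person with the emerald is in house 5.
The pop fan is narrowed to house 1 or 2; consider each.
Placing it in house 2 leads to a contradiction, so it's in house 1.
Clue 10: the person with the pearl is in house 2.
By clue 3, the person who likes grapes is in house 2.
Clue 4 places the person with the diamond in house 3.
Clue 9 places the blues fan in house 4.
The person with the onyx is in house 4 (clue 9).
By clue 11, the person who likes apples is in house 3.
House 1 gemstone: only garnet fits.
That leaves lemons as the favorite fruit for house 1.
By clue 2, the folk fan is in house 5.
That leaves reggae as the music genre for house 2.
So: house 1 = pop/garnet/lemons, house 2 = reggae/pearl/grapes, house 3 = country/diamond/apples, house 4 = blues/onyx/mangoes, house 5 = folk/emerald/cherries.

4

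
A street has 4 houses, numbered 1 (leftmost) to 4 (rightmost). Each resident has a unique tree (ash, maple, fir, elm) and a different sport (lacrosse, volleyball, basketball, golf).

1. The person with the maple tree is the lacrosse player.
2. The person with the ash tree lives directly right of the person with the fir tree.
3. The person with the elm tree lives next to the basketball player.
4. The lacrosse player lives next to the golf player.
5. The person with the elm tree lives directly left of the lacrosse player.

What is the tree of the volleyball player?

The person with the ash tree is narrowed to house 2 or 3 or 4; consider each.
Placing it in house 3 and house 4 leads to a contradiction, so it's in house 2.
By clue 2, the person with the fir tree is in house 1.
House 3's tree must be elm (nothing else left).
House 4 tree: only maple fits.
From clue 1, the lacrosse player must be in house 4.
From clue 4, the golf player must be in house 3.
House 1 sport: only volleyball fits.
That leaves basketball as the sport for house 2.
So: house 1 = fir/volleyball, house 2 = ash/basketball, house 3 = elm/golf, house 4 = maple/lacrosse.

fir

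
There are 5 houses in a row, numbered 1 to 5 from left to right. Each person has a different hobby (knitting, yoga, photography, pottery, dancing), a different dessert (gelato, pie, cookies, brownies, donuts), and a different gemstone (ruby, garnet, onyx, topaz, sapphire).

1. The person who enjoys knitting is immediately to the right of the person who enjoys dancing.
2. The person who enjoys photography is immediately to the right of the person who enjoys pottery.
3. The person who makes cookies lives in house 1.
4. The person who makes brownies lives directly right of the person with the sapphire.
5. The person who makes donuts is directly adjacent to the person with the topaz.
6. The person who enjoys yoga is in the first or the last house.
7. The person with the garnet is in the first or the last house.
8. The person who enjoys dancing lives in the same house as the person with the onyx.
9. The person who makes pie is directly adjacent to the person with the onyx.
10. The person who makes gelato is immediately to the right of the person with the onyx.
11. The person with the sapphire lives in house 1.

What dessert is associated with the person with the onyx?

donuts

The person who makes cookies is in house 1 (clue 3).
Clue 11: the person with the sapphire is in house 1.
Clue 4: the person who makes brownies is in house 2.
House 5 gemstone: only garnet fits.
The person who enjoys yoga is narrowed to house 1 or 5; consider each.
Placing it in house 5 leads to a contradiction, so it's in house 1.
The person who enjoys dancing is narrowed to house 2 or 3 or 4; consider each.
Placing it in house 2 and house 3 leads to a contradiction, so it's in house 4.
Clue 1: the person who enjoys knitting is in house 5.
Clue 8: the person with the onyx is in house 4.
By clue 10, the person who makes gelato is in house 5.
So house 2 gets pottery for hobby.
The only hobby still possible for house 3 is photography.
House 3's dessert must be pie (nothing else left).
House 4 dessert: only donuts fits.
By clue 5, the person with the topaz is in house 3.
The only gemstone still possible for house 2 is ruby.
So: house 1 = yoga/cookies/sapphire, house 2 = pottery/brownies/ruby, house 3 = photography/pie/topaz, house 4 = dancing/donuts/onyx, house 5 = knitting/gelato/garnet.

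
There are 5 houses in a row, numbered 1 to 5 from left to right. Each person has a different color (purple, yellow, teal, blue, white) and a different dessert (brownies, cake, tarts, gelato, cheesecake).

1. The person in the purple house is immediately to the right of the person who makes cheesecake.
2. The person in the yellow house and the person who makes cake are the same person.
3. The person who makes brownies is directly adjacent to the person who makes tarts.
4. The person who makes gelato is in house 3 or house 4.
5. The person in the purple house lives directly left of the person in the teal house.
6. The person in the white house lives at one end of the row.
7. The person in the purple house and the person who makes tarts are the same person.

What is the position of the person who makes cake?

The person in the white house is narrowed to house 1 or 5; consider each.
Placing it in house 5 leads to a contradiction, so it's in house 1.
The person who makes gelato is narrowed to house 3 or 4; consider each.
Placing it in house 3 leads to a contradiction, so it's in house 4.
House 5's dessert must be cake (nothing else left).
The person in the yellow house is in house 5 (clue 2).
The person in the purple house is narrowed to house 2 or 3; consider each.
Placing it in house 3 leads to a contradiction, so it's in house 2.
From clue 1, the person who makes cheesecake must be in house 1.
Clue 5 places the person in the teal house in house 3.
The person who makes tarts is in house 2 (clue 7).
House 4's color must be blue (nothing else left).
So house 3 gets brownies for dessert.
So: house 1 = white/cheesecake, house 2 = purple/tarts, house 3 = teal/brownies, house 4 = blue/gelato, house 5 = yellow/cake.

5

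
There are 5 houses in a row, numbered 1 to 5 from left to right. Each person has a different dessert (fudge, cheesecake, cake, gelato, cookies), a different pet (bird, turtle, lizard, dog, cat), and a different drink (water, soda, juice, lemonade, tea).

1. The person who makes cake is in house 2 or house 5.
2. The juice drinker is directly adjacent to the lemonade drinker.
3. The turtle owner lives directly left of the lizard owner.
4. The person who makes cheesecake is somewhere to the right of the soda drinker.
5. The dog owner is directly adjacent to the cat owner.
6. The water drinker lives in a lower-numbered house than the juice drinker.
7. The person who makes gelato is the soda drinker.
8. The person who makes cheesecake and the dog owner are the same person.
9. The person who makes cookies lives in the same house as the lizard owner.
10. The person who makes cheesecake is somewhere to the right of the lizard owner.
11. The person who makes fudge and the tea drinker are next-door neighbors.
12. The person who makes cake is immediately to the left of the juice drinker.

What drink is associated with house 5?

tea

The person who makes cake is in house 2 (clue 12).
The juice drinker is in house 3 (clue 12).
The only drink still possible for house 5 is tea.
By clue 11, the person who makes fudge is in house 4.
The only dessert still possible for house 1 is gelato.
That leaves cookies as the dessert for house 3.
So house 5 gets cheesecake for dessert.
The only pet still possible for house 1 is bird.
The soda drinker is in house 1 (clue 7).
Clue 8 places the dog owner in house 5.
Clue 9: the lizard owner is in house 3.
The only pet still possible for house 2 is turtle.
House 4's pet must be cat (nothing else left).
House 4's drink must be lemonade (nothing else left).
So house 2 gets water for drink.
So: house 1 = gelato/bird/soda, house 2 = cake/turtle/water, house 3 = cookies/lizard/juice, house 4 = fudge/cat/lemonade, house 5 = cheesecake/dog/tea.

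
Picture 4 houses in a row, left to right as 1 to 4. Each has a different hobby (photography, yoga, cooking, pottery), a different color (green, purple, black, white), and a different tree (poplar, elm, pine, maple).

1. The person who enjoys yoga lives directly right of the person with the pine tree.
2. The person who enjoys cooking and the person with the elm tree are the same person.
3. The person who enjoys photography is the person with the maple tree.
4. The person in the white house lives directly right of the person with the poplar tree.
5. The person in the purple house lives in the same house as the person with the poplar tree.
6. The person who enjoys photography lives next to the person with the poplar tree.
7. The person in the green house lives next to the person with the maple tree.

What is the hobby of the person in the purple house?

yoga

The person who enjoys yoga is narrowed to house 2 or 3 or 4; consider each.
Placing it in house 3 and house 4 leads to a contradiction, so it's in house 2.
From clue 1, the person with the pine tree must be in house 1.
House 1's hobby must be pottery (nothing else left).
That leaves black as the color for house 1.
So house 2 gets poplar for tree.
From clue 4, the person in the white house must be in house 3.
The person in the purple house is in house 2 (clue 5).
Clue 6: the person who enjoys photography is in house 3.
House 4 hobby: only cooking fits.
So house 4 gets green for color.
From clue 2, the person with the elm tree must be in house 4.
The person with the maple tree is in house 3 (clue 3).
So: house 1 = pottery/black/pine, house 2 = yoga/purple/poplar, house 3 = photography/white/maple, house 4 = cooking/green/elm.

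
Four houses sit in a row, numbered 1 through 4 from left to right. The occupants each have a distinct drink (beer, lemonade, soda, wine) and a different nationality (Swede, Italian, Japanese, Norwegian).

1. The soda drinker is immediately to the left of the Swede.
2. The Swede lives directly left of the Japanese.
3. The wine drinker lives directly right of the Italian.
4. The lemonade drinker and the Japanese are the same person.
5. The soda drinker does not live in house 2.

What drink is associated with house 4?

beer

Clue 1 places the soda drinker in house 1.
The Swede is in house 2 (clue 1).
From clue 2, the Japanese must be in house 3.
By clue 4, the lemonade drinker is in house 3.
So house 4 gets Norwegian for nationality.
The wine drinker is in house 2 (clue 3).
The only drink still possible for house 4 is beer.
House 1's nationality must be Italian (nothing else left).
So: house 1 = soda/Italian, house 2 = wine/Swede, house 3 = lemonade/Japanese, house 4 = beer/Norwegian.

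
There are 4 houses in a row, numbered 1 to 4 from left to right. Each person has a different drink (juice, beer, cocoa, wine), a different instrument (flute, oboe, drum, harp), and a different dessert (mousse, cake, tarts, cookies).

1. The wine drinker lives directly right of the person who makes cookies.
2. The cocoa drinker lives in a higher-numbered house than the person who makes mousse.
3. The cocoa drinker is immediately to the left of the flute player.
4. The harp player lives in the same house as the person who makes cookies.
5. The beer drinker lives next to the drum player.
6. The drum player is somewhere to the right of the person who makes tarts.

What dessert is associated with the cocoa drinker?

cookies

The only dessert still possible for house 4 is cake.
The cocoa drinker is narrowed to house 2 or 3; consider each.
Placing it in house 2 leads to a contradiction, so it's in house 3.
From clue 3, the flute player must be in house 4.
So house 3 gets cookies for dessert.
The wine drinker is in house 4 (clue 1).
By clue 4, the harp player is in house 3.
That leaves oboe as the instrument for house 1.
The only instrument still possible for house 2 is drum.
From clue 5, the beer drinker must be in house 1.
By clue 6, the person who makes tarts is in house 1.
House 2 drink: only juice fits.
The only dessert still possible for house 2 is mousse.
So: house 1 = beer/oboe/tarts, house 2 = juice/drum/mousse, house 3 = cocoa/harp/cookies, house 4 = wine/flute/cake.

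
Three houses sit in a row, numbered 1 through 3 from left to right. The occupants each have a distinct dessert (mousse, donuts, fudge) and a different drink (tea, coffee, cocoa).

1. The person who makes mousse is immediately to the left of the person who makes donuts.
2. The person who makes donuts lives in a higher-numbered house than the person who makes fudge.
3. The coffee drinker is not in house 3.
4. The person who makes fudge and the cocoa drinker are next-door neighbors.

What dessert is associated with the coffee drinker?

House 3 dessert: only donuts fits.
By clue 1, the person who makes mousse is in house 2.
House 1's dessert must be fudge (nothing else left).
From clue 4, the cocoa drinker must be in house 2.
That leaves tea as the drink for house 3.
House 1 drink: only coffee fits.
So: house 1 = fudge/coffee, house 2 = mousse/cocoa, house 3 = donuts/tea.

fudge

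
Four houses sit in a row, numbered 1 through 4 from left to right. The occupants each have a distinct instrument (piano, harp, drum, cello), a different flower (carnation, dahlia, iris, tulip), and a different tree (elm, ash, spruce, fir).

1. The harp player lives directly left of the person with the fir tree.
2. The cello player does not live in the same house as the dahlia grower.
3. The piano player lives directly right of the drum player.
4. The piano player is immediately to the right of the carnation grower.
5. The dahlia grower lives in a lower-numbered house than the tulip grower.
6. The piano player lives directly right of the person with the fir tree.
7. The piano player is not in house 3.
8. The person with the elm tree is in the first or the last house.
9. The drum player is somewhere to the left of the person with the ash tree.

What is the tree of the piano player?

The piano player is in house 4 (clue 7).
By clue 3, the drum player is in house 3.
Clue 4: the carnation grower is in house 3.
By clue 6, the person with the fir tree is in house 3.
By clue 9, the person with the ash tree is in house 4.
House 2 tree: only spruce fits.
Clue 1: the harp player is in house 2.
House 1 instrument: only cello fits.
House 1 tree: only elm fits.
Clue 2: the dahlia grower is in house 2.
By clue 5, the tulip grower is in house 4.
That leaves iris as the flower for house 1.
So: house 1 = cello/iris/elm, house 2 = harp/dahlia/spruce, house 3 = drum/carnation/fir, house 4 = piano/tulip/ash.

ash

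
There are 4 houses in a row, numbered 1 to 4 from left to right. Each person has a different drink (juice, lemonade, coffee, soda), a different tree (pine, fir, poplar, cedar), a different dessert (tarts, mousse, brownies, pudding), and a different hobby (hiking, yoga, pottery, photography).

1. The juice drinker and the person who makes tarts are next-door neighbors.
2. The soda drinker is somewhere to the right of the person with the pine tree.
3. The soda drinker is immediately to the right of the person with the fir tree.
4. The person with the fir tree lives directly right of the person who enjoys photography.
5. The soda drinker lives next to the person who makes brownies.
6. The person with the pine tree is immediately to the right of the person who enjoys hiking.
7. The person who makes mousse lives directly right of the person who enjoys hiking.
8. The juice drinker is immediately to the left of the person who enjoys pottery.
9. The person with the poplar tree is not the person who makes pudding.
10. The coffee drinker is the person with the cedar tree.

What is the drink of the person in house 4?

The soda drinker is narrowed to house 3 or 4; consider each.
Placing it in house 3 leads to a contradiction, so it's in house 4.
Clue 3: the person with the fir tree is in house 3.
Clue 4: the person who enjoys photography is in house 2.
By clue 5, the person who makes brownies is in house 3.
That leaves cedar as the tree for house 1.
House 2's tree must be pine (nothing else left).
House 4's tree must be poplar (nothing else left).
House 2 dessert: only mousse fits.
House 1's hobby must be hiking (nothing else left).
Clue 9: the person who makes pudding is in house 1.
From clue 10, the coffee drinker must be in house 1.
That leaves tarts as the dessert for house 4.
Clue 1: the juice drinker is in house 3.
Clue 8 places the person who enjoys pottery in house 4.
House 2's drink must be lemonade (nothing else left).
That leaves yoga as the hobby for house 3.
So: house 1 = coffee/cedar/pudding/hiking, house 2 = lemonade/pine/mousse/photography, house 3 = juice/fir/brownies/yoga, house 4 = soda/poplar/tarts/pottery.

soda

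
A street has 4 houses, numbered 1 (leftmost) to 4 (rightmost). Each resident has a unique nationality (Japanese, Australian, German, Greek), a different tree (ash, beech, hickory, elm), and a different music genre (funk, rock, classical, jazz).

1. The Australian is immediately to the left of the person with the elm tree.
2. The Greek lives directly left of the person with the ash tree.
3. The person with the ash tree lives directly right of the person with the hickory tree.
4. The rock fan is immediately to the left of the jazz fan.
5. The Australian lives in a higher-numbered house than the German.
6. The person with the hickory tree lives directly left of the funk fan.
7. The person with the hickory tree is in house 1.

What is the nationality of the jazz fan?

By clue 7, the person with the hickory tree is in house 1.
The only nationality still possible for house 4 is Japanese.
The person with the ash tree is in house 2 (clue 3).
By clue 6, the funk fan is in house 2.
The Greek is in house 1 (clue 2).
From clue 4, the rock fan must be in house 3.
Clue 4 places the jazz fan in house 4.
House 3's nationality must be Australian (nothing else left).
The only music genre still possible for house 1 is classical.
By clue 1, the person with the elm tree is in house 4.
House 2 nationality: only German fits.
House 3 tree: only beech fits.
So: house 1 = Greek/hickory/classical, house 2 = German/ash/funk, house 3 = Australian/beech/rock, house 4 = Japanese/elm/jazz.

Japanese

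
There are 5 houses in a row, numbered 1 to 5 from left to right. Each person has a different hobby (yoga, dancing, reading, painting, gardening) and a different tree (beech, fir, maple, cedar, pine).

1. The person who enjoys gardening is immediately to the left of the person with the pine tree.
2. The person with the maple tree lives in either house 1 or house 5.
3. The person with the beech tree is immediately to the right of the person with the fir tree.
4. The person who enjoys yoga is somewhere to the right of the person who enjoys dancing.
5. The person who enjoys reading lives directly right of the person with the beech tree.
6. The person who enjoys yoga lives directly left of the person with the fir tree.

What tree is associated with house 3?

fir

The person with the beech tree is in house 4 (clue 3).
By clue 3, the person with the fir tree is in house 3.
Clue 5: the person who enjoys reading is in house 5.
Clue 6 places the person who enjoys yoga in house 2.
House 1 hobby: only dancing fits.
Clue 1 places the person who enjoys gardening in house 4.
By clue 1, the person with the pine tree is in house 5.
House 3 hobby: only painting fits.
So house 2 gets cedar for tree.
House 1's tree must be maple (nothing else left).
So: house 1 = dancing/maple, house 2 = yoga/cedar, house 3 = painting/fir, house 4 = gardening/beech, house 5 = reading/pine.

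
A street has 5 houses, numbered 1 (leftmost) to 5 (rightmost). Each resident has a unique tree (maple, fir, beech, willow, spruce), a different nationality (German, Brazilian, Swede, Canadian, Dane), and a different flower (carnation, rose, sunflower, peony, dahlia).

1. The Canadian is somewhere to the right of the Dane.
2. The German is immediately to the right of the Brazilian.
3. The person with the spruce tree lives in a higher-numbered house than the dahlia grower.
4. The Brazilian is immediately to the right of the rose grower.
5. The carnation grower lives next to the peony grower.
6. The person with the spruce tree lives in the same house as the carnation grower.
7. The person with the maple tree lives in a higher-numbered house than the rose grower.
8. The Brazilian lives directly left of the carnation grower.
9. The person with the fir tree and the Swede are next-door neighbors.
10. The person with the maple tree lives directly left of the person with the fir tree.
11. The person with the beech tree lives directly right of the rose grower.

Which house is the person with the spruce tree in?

That leaves willow as the tree for house 1.
That leaves Dane as the nationality for house 1.
The person with the beech tree is narrowed to house 2 or 3 or 4; consider each.
Placing it in house 3 and house 4 leads to a contradiction, so it's in house 2.
Clue 11 places the rose grower in house 1.
By clue 4, the Brazilian is in house 2.
Clue 8 places the carnation grower in house 3.
From clue 2, the German must be in house 3.
By clue 6, the person with the spruce tree is in house 3.
House 5's tree must be fir (nothing else left).
House 5's flower must be sunflower (nothing else left).
By clue 3, the dahlia grower is in house 2.
Clue 9: the Swede is in house 4.
House 4's tree must be maple (nothing else left).
That leaves Canadian as the nationality for house 5.
That leaves peony as the flower for house 4.
So: house 1 = willow/Dane/rose, house 2 = beech/Brazilian/dahlia, house 3 = spruce/German/carnation, house 4 = maple/Swede/peony, house 5 = fir/Canadian/sunflower.

3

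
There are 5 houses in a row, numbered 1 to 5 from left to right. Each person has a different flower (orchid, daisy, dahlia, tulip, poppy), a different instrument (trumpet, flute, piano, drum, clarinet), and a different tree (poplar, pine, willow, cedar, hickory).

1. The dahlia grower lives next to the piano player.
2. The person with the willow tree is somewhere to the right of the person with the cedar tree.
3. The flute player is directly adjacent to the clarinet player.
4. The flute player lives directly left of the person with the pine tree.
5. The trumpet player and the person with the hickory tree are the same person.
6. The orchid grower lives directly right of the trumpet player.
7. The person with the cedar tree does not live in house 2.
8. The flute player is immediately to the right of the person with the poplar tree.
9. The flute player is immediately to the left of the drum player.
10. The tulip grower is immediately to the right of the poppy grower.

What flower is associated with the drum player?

The drum player is narrowed to house 3 or 4 or 5; consider each.
Placing it in house 3 and house 4 leads to a contradiction, so it's in house 5.
Clue 9: the flute player is in house 4.
Clue 3: the clarinet player is in house 3.
The person with the pine tree is in house 5 (clue 4).
By clue 8, the person with the poplar tree is in house 3.
The person with the cedar tree is in house 1 (clue 2).
That leaves hickory as the tree for house 2.
That leaves willow as the tree for house 4.
By clue 5, the trumpet player is in house 2.
From clue 6, the orchid grower must be in house 3.
That leaves piano as the instrument for house 1.
From clue 1, the dahlia grower must be in house 2.
House 5's flower must be tulip (nothing else left).
From clue 10, the poppy grower must be in house 4.
House 1's flower must be daisy (nothing else left).
So: house 1 = daisy/piano/cedar, house 2 = dahlia/trumpet/hickory, house 3 = orchid/clarinet/poplar, house 4 = poppy/flute/willow, house 5 = tulip/drum/pine.

tulip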